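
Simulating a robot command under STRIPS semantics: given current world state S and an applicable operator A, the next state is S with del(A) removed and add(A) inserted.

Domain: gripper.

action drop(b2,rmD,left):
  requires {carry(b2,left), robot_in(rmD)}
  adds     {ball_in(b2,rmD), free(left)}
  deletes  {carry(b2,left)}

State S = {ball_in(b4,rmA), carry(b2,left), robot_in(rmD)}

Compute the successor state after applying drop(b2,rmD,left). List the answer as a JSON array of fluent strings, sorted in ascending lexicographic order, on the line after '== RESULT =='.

Compute (S \ del) ∪ add:
  pre ⊆ S: {carry(b2,left), robot_in(rmD)} ⊆ S  — applicable
  S \ del = {ball_in(b4,rmA), robot_in(rmD)}
  ∪ add   = {ball_in(b2,rmD), ball_in(b4,rmA), free(left), robot_in(rmD)}

== RESULT ==
["ball_in(b2,rmD)", "ball_in(b4,rmA)", "free(left)", "robot_in(rmD)"]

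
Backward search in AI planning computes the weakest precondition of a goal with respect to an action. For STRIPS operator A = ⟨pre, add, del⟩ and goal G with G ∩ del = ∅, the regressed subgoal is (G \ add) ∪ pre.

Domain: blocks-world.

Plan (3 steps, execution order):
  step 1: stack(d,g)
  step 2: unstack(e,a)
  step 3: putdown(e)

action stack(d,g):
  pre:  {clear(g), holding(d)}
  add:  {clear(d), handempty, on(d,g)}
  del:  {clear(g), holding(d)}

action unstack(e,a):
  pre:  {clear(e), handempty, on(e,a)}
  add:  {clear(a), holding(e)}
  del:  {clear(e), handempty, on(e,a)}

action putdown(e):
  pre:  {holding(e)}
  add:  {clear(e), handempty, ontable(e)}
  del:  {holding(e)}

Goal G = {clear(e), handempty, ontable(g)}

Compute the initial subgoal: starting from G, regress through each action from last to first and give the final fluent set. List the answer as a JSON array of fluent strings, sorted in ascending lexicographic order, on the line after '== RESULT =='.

Regress step by step:
  through step 3 (putdown(e)): drop {clear(e), handempty}, keep {ontable(g)}, require {holding(e)}
    → {holding(e), ontable(g)}
  through step 2 (unstack(e,a)): drop {holding(e)}, keep {ontable(g)}, require {clear(e), handempty, on(e,a)}
    → {clear(e), handempty, on(e,a), ontable(g)}
  through step 1 (stack(d,g)): drop {handempty}, keep {clear(e), on(e,a), ontable(g)}, require {clear(g), holding(d)}
    → {clear(e), clear(g), holding(d), on(e,a), ontable(g)}

== RESULT ==
["clear(e)", "clear(g)", "holding(d)", "on(e,a)", "ontable(g)"]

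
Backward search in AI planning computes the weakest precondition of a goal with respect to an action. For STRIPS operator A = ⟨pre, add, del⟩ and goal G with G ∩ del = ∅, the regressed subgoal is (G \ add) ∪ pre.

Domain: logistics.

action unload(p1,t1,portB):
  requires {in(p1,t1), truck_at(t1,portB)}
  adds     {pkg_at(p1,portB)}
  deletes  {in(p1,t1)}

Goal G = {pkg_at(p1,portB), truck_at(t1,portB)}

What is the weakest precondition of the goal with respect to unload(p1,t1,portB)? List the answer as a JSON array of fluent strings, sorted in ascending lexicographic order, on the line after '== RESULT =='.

Compute (G \ add) ∪ pre:
  G ∩ del = {}  (empty — regression defined)
  G \ add = {pkg_at(p1,portB), truck_at(t1,portB)} \ {pkg_at(p1,portB)} = {truck_at(t1,portB)}
  ∪ pre   = {truck_at(t1,portB)} ∪ {in(p1,t1), truck_at(t1,portB)}
          = {in(p1,t1), truck_at(t1,portB)}

== RESULT ==
["in(p1,t1)", "truck_at(t1,portB)"]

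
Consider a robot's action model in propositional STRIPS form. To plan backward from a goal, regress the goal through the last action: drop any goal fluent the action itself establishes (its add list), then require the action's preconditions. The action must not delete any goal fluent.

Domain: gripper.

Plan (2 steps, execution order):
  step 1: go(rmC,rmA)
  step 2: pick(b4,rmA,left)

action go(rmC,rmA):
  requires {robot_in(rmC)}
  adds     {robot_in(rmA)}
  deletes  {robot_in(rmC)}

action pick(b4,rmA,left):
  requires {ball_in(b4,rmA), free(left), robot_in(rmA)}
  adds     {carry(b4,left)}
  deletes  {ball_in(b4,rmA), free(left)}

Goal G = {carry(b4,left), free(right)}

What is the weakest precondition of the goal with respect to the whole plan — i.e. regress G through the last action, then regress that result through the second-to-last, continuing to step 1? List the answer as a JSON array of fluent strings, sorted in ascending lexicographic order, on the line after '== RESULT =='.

Work backward from the goal:
  through step 2 (pick(b4,rmA,left)): drop {carry(b4,left)}, keep {free(right)}, require {ball_in(b4,rmA), free(left), robot_in(rmA)}
    → {ball_in(b4,rmA), free(left), free(right), robot_in(rmA)}
  through step 1 (go(rmC,rmA)): drop {robot_in(rmA)}, keep {ball_in(b4,rmA), free(left), free(right)}, require {robot_in(rmC)}
    → {ball_in(b4,rmA), free(left), free(right), robot_in(rmC)}

== RESULT ==
["ball_in(b4,rmA)", "free(left)", "free(right)", "robot_in(rmC)"]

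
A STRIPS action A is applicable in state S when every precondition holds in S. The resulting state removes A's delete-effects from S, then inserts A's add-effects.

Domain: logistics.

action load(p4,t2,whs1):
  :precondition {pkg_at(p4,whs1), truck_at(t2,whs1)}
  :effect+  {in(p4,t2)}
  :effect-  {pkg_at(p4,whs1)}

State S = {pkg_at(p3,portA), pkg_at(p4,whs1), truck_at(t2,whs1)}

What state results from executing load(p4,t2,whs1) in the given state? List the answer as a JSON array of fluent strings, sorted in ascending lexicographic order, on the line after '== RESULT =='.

Compute (S \ del) ∪ add:
  pre ⊆ S: {pkg_at(p4,whs1), truck_at(t2,whs1)} ⊆ S  — applicable
  S \ del = {pkg_at(p3,portA), truck_at(t2,whs1)}
  ∪ add   = {in(p4,t2), pkg_at(p3,portA), truck_at(t2,whs1)}

== RESULT ==
["in(p4,t2)", "pkg_at(p3,portA)", "truck_at(t2,whs1)"]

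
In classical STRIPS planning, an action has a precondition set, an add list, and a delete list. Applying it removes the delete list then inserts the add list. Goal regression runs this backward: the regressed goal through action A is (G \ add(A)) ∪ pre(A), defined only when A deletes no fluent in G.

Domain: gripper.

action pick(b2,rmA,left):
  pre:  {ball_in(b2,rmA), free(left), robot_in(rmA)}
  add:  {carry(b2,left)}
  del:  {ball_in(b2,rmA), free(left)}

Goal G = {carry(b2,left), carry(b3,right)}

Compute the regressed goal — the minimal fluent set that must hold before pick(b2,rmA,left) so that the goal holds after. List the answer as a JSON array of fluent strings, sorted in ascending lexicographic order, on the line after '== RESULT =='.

Regress:
  G ∩ del = {}  (empty — regression defined)
  G \ add = {carry(b2,left), carry(b3,right)} \ {carry(b2,left)} = {carry(b3,right)}
  ∪ pre   = {carry(b3,right)} ∪ {ball_in(b2,rmA), free(left), robot_in(rmA)}
          = {ball_in(b2,rmA), carry(b3,right), free(left), robot_in(rmA)}

== RESULT ==
["ball_in(b2,rmA)", "carry(b3,right)", "free(left)", "robot_in(rmA)"]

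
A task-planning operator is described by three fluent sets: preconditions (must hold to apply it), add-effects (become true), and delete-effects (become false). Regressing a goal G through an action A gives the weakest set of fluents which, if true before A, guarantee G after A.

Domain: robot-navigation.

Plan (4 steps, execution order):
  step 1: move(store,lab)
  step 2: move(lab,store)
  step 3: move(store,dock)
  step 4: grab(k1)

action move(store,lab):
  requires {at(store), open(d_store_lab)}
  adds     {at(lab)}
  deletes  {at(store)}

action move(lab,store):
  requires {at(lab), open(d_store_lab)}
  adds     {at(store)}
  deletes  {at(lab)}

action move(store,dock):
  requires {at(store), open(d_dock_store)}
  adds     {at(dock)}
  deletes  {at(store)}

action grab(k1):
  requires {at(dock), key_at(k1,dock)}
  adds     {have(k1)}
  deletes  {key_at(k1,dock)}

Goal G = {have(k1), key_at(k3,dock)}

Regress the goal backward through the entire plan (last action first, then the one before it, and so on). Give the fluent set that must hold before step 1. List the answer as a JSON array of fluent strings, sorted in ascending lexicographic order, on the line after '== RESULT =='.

Work backward from the goal:
  through step 4 (grab(k1)): drop {have(k1)}, keep {key_at(k3,dock)}, require {at(dock), key_at(k1,dock)}
    → {at(dock), key_at(k1,dock), key_at(k3,dock)}
  through step 3 (move(store,dock)): drop {at(dock)}, keep {key_at(k1,dock), key_at(k3,dock)}, require {at(store), open(d_dock_store)}
    → {at(store), key_at(k1,dock), key_at(k3,dock), open(d_dock_store)}
  through step 2 (move(lab,store)): drop {at(store)}, keep {key_at(k1,dock), key_at(k3,dock), open(d_dock_store)}, require {at(lab), open(d_store_lab)}
    → {at(lab), key_at(k1,dock), key_at(k3,dock), open(d_dock_store), open(d_store_lab)}
  through step 1 (move(store,lab)): drop {at(lab)}, keep {key_at(k1,dock), key_at(k3,dock), open(d_dock_store), open(d_store_lab)}, require {at(store), open(d_store_lab)}
    → {at(store), key_at(k1,dock), key_at(k3,dock), open(d_dock_store), open(d_store_lab)}

== RESULT ==
["at(store)", "key_at(k1,dock)", "key_at(k3,dock)", "open(d_dock_store)", "open(d_store_lab)"]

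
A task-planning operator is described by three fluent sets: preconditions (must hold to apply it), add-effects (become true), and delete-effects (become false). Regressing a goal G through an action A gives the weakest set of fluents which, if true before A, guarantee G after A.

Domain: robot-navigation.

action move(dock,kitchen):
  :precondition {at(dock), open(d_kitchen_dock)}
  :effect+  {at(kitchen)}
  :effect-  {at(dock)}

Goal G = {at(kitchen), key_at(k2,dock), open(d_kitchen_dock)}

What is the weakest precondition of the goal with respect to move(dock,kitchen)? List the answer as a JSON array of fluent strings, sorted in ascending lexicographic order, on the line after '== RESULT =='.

Regress:
  G ∩ del = {}  (empty — regression defined)
  G \ add = {at(kitchen), key_at(k2,dock), open(d_kitchen_dock)} \ {at(kitchen)} = {key_at(k2,dock), open(d_kitchen_dock)}
  ∪ pre   = {key_at(k2,dock), open(d_kitchen_dock)} ∪ {at(dock), open(d_kitchen_dock)}
          = {at(dock), key_at(k2,dock), open(d_kitchen_dock)}

== RESULT ==
["at(dock)", "key_at(k2,dock)", "open(d_kitchen_dock)"]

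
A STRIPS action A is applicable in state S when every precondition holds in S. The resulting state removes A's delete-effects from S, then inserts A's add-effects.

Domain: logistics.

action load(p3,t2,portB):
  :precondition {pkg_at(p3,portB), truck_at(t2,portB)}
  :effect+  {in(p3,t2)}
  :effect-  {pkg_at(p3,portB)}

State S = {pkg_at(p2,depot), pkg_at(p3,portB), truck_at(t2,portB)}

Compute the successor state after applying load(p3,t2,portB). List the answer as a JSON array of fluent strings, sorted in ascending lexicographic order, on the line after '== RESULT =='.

Compute (S \ del) ∪ add:
  pre ⊆ S: {pkg_at(p3,portB), truck_at(t2,portB)} ⊆ S  — applicable
  S \ del = {pkg_at(p2,depot), truck_at(t2,portB)}
  ∪ add   = {in(p3,t2), pkg_at(p2,depot), truck_at(t2,portB)}

== RESULT ==
["in(p3,t2)", "pkg_at(p2,depot)", "truck_at(t2,portB)"]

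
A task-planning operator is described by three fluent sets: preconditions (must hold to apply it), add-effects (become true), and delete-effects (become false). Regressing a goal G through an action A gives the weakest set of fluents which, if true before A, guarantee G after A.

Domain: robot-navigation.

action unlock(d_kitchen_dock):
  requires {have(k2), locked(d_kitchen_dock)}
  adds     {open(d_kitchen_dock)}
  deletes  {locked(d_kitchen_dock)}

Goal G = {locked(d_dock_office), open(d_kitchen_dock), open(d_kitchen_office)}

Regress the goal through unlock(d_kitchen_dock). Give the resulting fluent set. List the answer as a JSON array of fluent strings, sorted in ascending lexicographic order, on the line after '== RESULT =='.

Regress:
  G ∩ del = {}  (empty — regression defined)
  G \ add = {locked(d_dock_office), open(d_kitchen_dock), open(d_kitchen_office)} \ {open(d_kitchen_dock)} = {locked(d_dock_office), open(d_kitchen_office)}
  ∪ pre   = {locked(d_dock_office), open(d_kitchen_office)} ∪ {have(k2), locked(d_kitchen_dock)}
          = {have(k2), locked(d_dock_office), locked(d_kitchen_dock), open(d_kitchen_office)}

== RESULT ==
["have(k2)", "locked(d_dock_office)", "locked(d_kitchen_dock)", "open(d_kitchen_office)"]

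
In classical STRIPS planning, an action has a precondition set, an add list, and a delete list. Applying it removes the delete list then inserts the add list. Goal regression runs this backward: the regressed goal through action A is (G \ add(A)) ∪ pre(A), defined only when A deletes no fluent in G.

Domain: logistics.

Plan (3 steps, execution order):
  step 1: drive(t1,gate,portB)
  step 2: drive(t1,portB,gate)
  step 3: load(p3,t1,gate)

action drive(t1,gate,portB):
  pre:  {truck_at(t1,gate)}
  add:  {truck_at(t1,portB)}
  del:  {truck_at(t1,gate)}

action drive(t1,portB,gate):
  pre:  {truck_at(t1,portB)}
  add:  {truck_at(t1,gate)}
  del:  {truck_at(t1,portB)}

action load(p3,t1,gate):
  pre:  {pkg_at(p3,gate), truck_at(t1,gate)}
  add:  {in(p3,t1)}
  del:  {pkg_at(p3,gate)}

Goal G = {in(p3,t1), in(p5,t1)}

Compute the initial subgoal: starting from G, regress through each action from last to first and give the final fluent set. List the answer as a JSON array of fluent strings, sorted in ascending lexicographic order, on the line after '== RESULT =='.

Work backward from the goal:
  through step 3 (load(p3,t1,gate)): drop {in(p3,t1)}, keep {in(p5,t1)}, require {pkg_at(p3,gate), truck_at(t1,gate)}
    → {in(p5,t1), pkg_at(p3,gate), truck_at(t1,gate)}
  through step 2 (drive(t1,portB,gate)): drop {truck_at(t1,gate)}, keep {in(p5,t1), pkg_at(p3,gate)}, require {truck_at(t1,portB)}
    → {in(p5,t1), pkg_at(p3,gate), truck_at(t1,portB)}
  through step 1 (drive(t1,gate,portB)): drop {truck_at(t1,portB)}, keep {in(p5,t1), pkg_at(p3,gate)}, require {truck_at(t1,gate)}
    → {in(p5,t1), pkg_at(p3,gate), truck_at(t1,gate)}

== RESULT ==
["in(p5,t1)", "pkg_at(p3,gate)", "truck_at(t1,gate)"]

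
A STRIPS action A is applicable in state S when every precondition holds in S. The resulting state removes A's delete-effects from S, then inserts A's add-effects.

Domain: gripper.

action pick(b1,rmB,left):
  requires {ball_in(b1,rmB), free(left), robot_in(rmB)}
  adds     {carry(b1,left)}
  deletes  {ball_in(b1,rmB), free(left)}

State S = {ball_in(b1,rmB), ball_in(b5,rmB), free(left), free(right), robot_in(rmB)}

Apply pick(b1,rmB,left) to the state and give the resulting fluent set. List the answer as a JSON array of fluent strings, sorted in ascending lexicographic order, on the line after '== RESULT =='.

Progress:
  pre ⊆ S: {ball_in(b1,rmB), free(left), robot_in(rmB)} ⊆ S  — applicable
  S \ del = {ball_in(b5,rmB), free(right), robot_in(rmB)}
  ∪ add   = {ball_in(b5,rmB), carry(b1,left), free(right), robot_in(rmB)}

== RESULT ==
["ball_in(b5,rmB)", "carry(b1,left)", "free(right)", "robot_in(rmB)"]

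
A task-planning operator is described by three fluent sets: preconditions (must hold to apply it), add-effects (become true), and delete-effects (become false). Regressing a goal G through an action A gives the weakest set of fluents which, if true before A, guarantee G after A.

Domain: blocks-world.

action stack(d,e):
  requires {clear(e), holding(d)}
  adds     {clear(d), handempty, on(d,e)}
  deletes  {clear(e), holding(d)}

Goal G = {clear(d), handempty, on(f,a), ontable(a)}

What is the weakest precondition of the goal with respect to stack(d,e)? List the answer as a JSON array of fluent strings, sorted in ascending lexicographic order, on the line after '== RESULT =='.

Compute (G \ add) ∪ pre:
  G ∩ del = {}  (empty — regression defined)
  G \ add = {clear(d), handempty, on(f,a), ontable(a)} \ {clear(d), handempty, on(d,e)} = {on(f,a), ontable(a)}
  ∪ pre   = {on(f,a), ontable(a)} ∪ {clear(e), holding(d)}
          = {clear(e), holding(d), on(f,a), ontable(a)}

== RESULT ==
["clear(e)", "holding(d)", "on(f,a)", "ontable(a)"]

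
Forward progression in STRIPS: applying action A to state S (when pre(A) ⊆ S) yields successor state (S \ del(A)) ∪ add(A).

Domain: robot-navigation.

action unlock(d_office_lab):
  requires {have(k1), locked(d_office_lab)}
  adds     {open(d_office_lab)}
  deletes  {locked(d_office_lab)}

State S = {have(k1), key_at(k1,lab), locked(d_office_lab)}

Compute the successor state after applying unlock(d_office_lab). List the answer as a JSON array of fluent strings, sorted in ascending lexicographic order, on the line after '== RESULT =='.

Progress:
  pre ⊆ S: {have(k1), locked(d_office_lab)} ⊆ S  — applicable
  S \ del = {have(k1), key_at(k1,lab)}
  ∪ add   = {have(k1), key_at(k1,lab), open(d_office_lab)}

== RESULT ==
["have(k1)", "key_at(k1,lab)", "open(d_office_lab)"]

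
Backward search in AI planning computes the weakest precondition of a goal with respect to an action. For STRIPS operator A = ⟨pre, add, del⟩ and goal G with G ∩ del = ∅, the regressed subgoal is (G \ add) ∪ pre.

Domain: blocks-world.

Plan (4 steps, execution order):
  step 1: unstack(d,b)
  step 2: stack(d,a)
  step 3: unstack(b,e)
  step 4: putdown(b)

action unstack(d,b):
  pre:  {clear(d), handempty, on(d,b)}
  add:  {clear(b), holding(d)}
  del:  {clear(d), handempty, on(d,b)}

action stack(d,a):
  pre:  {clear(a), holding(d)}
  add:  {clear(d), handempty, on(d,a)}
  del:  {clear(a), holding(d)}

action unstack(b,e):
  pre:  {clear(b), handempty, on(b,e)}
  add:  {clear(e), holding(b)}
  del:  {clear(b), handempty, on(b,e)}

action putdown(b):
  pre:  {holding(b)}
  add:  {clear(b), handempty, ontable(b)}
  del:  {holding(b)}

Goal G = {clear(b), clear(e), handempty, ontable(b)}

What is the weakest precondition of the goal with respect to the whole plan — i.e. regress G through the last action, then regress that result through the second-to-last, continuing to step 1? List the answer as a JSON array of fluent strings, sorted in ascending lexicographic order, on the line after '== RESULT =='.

Work backward from the goal:
  through step 4 (putdown(b)): drop {clear(b), handempty, ontable(b)}, keep {clear(e)}, require {holding(b)}
    → {clear(e), holding(b)}
  through step 3 (unstack(b,e)): drop {clear(e), holding(b)}, keep {}, require {clear(b), handempty, on(b,e)}
    → {clear(b), handempty, on(b,e)}
  through step 2 (stack(d,a)): drop {handempty}, keep {clear(b), on(b,e)}, require {clear(a), holding(d)}
    → {clear(a), clear(b), holding(d), on(b,e)}
  through step 1 (unstack(d,b)): drop {clear(b), holding(d)}, keep {clear(a), on(b,e)}, require {clear(d), handempty, on(d,b)}
    → {clear(a), clear(d), handempty, on(b,e), on(d,b)}

== RESULT ==
["clear(a)", "clear(d)", "handempty", "on(b,e)", "on(d,b)"]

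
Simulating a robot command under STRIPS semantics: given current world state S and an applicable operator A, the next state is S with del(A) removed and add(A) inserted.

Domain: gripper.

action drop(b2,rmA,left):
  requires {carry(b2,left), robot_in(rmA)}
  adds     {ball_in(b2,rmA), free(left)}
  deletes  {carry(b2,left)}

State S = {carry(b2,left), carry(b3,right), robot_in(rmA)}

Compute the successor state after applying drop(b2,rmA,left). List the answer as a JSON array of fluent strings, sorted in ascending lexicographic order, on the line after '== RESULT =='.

Compute (S \ del) ∪ add:
  pre ⊆ S: {carry(b2,left), robot_in(rmA)} ⊆ S  — applicable
  S \ del = {carry(b3,right), robot_in(rmA)}
  ∪ add   = {ball_in(b2,rmA), carry(b3,right), free(left), robot_in(rmA)}

== RESULT ==
["ball_in(b2,rmA)", "carry(b3,right)", "free(left)", "robot_in(rmA)"]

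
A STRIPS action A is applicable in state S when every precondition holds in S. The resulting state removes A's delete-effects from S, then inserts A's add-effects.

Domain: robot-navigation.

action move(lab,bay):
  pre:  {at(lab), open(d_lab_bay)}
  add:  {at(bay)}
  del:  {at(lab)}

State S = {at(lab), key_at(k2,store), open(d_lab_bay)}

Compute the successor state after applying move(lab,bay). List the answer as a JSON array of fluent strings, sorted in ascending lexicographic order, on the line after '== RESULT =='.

Progress:
  pre ⊆ S: {at(lab), open(d_lab_bay)} ⊆ S  — applicable
  S \ del = {key_at(k2,store), open(d_lab_bay)}
  ∪ add   = {at(bay), key_at(k2,store), open(d_lab_bay)}

== RESULT ==
["at(bay)", "key_at(k2,store)", "open(d_lab_bay)"]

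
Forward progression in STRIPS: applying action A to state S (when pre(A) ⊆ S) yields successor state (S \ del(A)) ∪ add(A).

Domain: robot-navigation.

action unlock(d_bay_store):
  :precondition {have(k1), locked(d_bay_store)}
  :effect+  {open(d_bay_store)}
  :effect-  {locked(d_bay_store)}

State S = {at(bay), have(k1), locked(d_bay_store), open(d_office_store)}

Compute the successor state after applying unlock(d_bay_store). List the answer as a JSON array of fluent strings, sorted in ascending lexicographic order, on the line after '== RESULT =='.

Compute (S \ del) ∪ add:
  pre ⊆ S: {have(k1), locked(d_bay_store)} ⊆ S  — applicable
  S \ del = {at(bay), have(k1), open(d_office_store)}
  ∪ add   = {at(bay), have(k1), open(d_bay_store), open(d_office_store)}

== RESULT ==
["at(bay)", "have(k1)", "open(d_bay_store)", "open(d_office_store)"]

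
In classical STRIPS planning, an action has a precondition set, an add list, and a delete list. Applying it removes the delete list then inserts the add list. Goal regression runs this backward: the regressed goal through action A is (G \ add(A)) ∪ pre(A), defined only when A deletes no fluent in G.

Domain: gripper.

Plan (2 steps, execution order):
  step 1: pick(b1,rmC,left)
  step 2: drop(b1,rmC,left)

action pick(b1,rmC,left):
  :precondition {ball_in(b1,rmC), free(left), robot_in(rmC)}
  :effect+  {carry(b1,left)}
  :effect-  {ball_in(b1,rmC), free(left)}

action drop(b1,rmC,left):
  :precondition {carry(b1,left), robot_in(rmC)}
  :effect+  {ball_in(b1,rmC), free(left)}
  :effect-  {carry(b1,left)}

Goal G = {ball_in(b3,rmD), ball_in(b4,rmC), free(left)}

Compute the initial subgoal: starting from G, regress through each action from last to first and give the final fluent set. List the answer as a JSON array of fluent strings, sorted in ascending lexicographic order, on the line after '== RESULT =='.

Work backward from the goal:
  through step 2 (drop(b1,rmC,left)): drop {free(left)}, keep {ball_in(b3,rmD), ball_in(b4,rmC)}, require {carry(b1,left), robot_in(rmC)}
    → {ball_in(b3,rmD), ball_in(b4,rmC), carry(b1,left), robot_in(rmC)}
  through step 1 (pick(b1,rmC,left)): drop {carry(b1,left)}, keep {ball_in(b3,rmD), ball_in(b4,rmC), robot_in(rmC)}, require {ball_in(b1,rmC), free(left), robot_in(rmC)}
    → {ball_in(b1,rmC), ball_in(b3,rmD), ball_in(b4,rmC), free(left), robot_in(rmC)}

== RESULT ==
["ball_in(b1,rmC)", "ball_in(b3,rmD)", "ball_in(b4,rmC)", "free(left)", "robot_in(rmC)"]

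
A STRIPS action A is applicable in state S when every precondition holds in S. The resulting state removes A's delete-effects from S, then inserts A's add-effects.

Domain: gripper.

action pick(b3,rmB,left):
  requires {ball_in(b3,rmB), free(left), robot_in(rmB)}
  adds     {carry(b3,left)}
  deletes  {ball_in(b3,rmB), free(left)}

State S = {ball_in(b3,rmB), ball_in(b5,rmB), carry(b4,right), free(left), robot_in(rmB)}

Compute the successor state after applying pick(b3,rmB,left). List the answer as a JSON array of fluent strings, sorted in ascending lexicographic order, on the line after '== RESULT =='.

Progress:
  pre ⊆ S: {ball_in(b3,rmB), free(left), robot_in(rmB)} ⊆ S  — applicable
  S \ del = {ball_in(b5,rmB), carry(b4,right), robot_in(rmB)}
  ∪ add   = {ball_in(b5,rmB), carry(b3,left), carry(b4,right), robot_in(rmB)}

== RESULT ==
["ball_in(b5,rmB)", "carry(b3,left)", "carry(b4,right)", "robot_in(rmB)"]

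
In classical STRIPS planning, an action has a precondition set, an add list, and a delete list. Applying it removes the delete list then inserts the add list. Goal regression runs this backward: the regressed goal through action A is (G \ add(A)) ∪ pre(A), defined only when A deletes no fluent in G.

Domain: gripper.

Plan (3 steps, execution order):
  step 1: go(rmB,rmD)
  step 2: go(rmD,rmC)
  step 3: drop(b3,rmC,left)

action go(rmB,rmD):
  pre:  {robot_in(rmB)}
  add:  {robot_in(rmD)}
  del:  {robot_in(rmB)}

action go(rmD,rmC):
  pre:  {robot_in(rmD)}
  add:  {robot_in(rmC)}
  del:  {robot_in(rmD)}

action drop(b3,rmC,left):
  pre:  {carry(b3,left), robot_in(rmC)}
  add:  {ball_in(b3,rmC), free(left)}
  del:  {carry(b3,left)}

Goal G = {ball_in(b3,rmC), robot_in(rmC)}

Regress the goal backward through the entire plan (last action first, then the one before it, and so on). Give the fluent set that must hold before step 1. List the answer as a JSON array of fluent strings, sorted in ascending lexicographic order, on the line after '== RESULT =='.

Work backward from the goal:
  through step 3 (drop(b3,rmC,left)): drop {ball_in(b3,rmC)}, keep {robot_in(rmC)}, require {carry(b3,left), robot_in(rmC)}
    → {carry(b3,left), robot_in(rmC)}
  through step 2 (go(rmD,rmC)): drop {robot_in(rmC)}, keep {carry(b3,left)}, require {robot_in(rmD)}
    → {carry(b3,left), robot_in(rmD)}
  through step 1 (go(rmB,rmD)): drop {robot_in(rmD)}, keep {carry(b3,left)}, require {robot_in(rmB)}
    → {carry(b3,left), robot_in(rmB)}

== RESULT ==
["carry(b3,left)", "robot_in(rmB)"]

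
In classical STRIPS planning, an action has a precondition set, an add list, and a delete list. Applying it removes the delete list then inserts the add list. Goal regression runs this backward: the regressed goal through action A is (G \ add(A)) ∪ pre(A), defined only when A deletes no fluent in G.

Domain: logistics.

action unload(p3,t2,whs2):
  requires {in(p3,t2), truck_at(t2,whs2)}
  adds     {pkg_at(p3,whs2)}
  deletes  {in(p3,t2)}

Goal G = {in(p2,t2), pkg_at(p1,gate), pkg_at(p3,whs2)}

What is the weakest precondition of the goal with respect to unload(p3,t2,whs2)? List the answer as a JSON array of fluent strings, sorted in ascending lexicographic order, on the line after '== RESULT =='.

Compute (G \ add) ∪ pre:
  G ∩ del = {}  (empty — regression defined)
  G \ add = {in(p2,t2), pkg_at(p1,gate), pkg_at(p3,whs2)} \ {pkg_at(p3,whs2)} = {in(p2,t2), pkg_at(p1,gate)}
  ∪ pre   = {in(p2,t2), pkg_at(p1,gate)} ∪ {in(p3,t2), truck_at(t2,whs2)}
          = {in(p2,t2), in(p3,t2), pkg_at(p1,gate), truck_at(t2,whs2)}

== RESULT ==
["in(p2,t2)", "in(p3,t2)", "pkg_at(p1,gate)", "truck_at(t2,whs2)"]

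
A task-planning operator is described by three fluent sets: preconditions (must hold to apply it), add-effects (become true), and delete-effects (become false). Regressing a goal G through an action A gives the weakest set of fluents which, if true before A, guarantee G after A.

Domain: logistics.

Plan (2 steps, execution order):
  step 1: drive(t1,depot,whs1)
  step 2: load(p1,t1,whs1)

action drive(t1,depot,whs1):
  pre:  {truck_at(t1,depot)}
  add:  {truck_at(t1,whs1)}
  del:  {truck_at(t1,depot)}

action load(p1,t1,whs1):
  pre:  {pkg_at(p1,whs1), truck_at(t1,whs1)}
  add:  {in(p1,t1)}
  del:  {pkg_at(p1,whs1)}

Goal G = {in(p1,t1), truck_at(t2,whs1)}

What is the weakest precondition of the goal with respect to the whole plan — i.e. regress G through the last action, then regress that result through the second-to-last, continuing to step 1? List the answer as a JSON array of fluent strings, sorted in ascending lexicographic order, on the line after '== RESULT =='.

Work backward from the goal:
  through step 2 (load(p1,t1,whs1)): drop {in(p1,t1)}, keep {truck_at(t2,whs1)}, require {pkg_at(p1,whs1), truck_at(t1,whs1)}
    → {pkg_at(p1,whs1), truck_at(t1,whs1), truck_at(t2,whs1)}
  through step 1 (drive(t1,depot,whs1)): drop {truck_at(t1,whs1)}, keep {pkg_at(p1,whs1), truck_at(t2,whs1)}, require {truck_at(t1,depot)}
    → {pkg_at(p1,whs1), truck_at(t1,depot), truck_at(t2,whs1)}

== RESULT ==
["pkg_at(p1,whs1)", "truck_at(t1,depot)", "truck_at(t2,whs1)"]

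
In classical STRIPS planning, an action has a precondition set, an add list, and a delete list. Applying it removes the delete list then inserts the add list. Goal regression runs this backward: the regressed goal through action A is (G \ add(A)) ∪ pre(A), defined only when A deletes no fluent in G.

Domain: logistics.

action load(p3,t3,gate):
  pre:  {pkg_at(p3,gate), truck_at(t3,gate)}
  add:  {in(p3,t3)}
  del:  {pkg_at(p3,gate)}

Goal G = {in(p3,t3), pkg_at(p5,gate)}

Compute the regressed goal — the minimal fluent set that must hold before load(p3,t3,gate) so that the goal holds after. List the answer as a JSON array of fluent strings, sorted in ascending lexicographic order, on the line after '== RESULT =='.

Regress:
  G ∩ del = {}  (empty — regression defined)
  G \ add = {in(p3,t3), pkg_at(p5,gate)} \ {in(p3,t3)} = {pkg_at(p5,gate)}
  ∪ pre   = {pkg_at(p5,gate)} ∪ {pkg_at(p3,gate), truck_at(t3,gate)}
          = {pkg_at(p3,gate), pkg_at(p5,gate), truck_at(t3,gate)}

== RESULT ==
["pkg_at(p3,gate)", "pkg_at(p5,gate)", "truck_at(t3,gate)"]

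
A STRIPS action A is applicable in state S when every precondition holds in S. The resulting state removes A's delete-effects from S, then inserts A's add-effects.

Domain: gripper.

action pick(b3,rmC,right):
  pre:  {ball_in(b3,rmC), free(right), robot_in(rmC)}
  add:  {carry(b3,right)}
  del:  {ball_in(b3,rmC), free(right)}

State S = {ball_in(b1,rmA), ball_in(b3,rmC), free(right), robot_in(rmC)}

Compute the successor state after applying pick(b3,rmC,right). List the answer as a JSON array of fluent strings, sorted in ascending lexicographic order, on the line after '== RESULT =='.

Compute (S \ del) ∪ add:
  pre ⊆ S: {ball_in(b3,rmC), free(right), robot_in(rmC)} ⊆ S  — applicable
  S \ del = {ball_in(b1,rmA), robot_in(rmC)}
  ∪ add   = {ball_in(b1,rmA), carry(b3,right), robot_in(rmC)}

== RESULT ==
["ball_in(b1,rmA)", "carry(b3,right)", "robot_in(rmC)"]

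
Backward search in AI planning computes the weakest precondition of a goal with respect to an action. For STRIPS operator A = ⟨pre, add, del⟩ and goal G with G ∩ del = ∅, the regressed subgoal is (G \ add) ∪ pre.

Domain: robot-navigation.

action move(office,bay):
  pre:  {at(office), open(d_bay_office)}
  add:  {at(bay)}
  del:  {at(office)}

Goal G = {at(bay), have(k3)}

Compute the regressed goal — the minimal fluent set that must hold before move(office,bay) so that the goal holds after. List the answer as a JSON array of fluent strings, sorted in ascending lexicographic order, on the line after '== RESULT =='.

Regress:
  G ∩ del = {}  (empty — regression defined)
  G \ add = {at(bay), have(k3)} \ {at(bay)} = {have(k3)}
  ∪ pre   = {have(k3)} ∪ {at(office), open(d_bay_office)}
          = {at(office), have(k3), open(d_bay_office)}

== RESULT ==
["at(office)", "have(k3)", "open(d_bay_office)"]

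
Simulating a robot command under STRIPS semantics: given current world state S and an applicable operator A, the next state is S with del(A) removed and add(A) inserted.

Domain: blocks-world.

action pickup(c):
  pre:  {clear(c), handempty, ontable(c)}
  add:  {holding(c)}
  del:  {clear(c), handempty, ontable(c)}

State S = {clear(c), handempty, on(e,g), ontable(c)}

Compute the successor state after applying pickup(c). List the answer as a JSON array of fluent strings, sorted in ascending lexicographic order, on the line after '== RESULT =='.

Compute (S \ del) ∪ add:
  pre ⊆ S: {clear(c), handempty, ontable(c)} ⊆ S  — applicable
  S \ del = {on(e,g)}
  ∪ add   = {holding(c), on(e,g)}

== RESULT ==
["holding(c)", "on(e,g)"]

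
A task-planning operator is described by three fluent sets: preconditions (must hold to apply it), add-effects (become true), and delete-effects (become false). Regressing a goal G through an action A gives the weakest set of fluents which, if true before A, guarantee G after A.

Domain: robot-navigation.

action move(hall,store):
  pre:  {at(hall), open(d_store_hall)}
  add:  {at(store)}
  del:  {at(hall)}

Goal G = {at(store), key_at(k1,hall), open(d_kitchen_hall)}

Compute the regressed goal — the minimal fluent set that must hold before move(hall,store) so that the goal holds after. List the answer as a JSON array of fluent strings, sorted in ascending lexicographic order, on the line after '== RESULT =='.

Compute (G \ add) ∪ pre:
  G ∩ del = {}  (empty — regression defined)
  G \ add = {at(store), key_at(k1,hall), open(d_kitchen_hall)} \ {at(store)} = {key_at(k1,hall), open(d_kitchen_hall)}
  ∪ pre   = {key_at(k1,hall), open(d_kitchen_hall)} ∪ {at(hall), open(d_store_hall)}
          = {at(hall), key_at(k1,hall), open(d_kitchen_hall), open(d_store_hall)}

== RESULT ==
["at(hall)", "key_at(k1,hall)", "open(d_kitchen_hall)", "open(d_store_hall)"]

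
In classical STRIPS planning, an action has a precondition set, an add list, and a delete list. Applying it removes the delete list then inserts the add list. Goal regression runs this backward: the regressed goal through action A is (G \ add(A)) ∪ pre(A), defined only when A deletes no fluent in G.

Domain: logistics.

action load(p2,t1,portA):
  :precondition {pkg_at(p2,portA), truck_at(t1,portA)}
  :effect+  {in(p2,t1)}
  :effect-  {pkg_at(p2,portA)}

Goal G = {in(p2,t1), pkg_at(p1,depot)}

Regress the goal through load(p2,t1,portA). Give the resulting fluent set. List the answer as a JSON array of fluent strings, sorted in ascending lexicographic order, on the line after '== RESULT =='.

Regress:
  G ∩ del = {}  (empty — regression defined)
  G \ add = {in(p2,t1), pkg_at(p1,depot)} \ {in(p2,t1)} = {pkg_at(p1,depot)}
  ∪ pre   = {pkg_at(p1,depot)} ∪ {pkg_at(p2,portA), truck_at(t1,portA)}
          = {pkg_at(p1,depot), pkg_at(p2,portA), truck_at(t1,portA)}

== RESULT ==
["pkg_at(p1,depot)", "pkg_at(p2,portA)", "truck_at(t1,portA)"]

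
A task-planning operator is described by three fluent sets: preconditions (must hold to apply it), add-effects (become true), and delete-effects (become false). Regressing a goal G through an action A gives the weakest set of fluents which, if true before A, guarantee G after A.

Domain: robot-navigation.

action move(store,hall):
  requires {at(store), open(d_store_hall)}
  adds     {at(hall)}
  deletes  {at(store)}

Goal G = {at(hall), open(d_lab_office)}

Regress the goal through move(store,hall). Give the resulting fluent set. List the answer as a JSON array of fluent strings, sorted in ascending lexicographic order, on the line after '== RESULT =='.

Regress:
  G ∩ del = {}  (empty — regression defined)
  G \ add = {at(hall), open(d_lab_office)} \ {at(hall)} = {open(d_lab_office)}
  ∪ pre   = {open(d_lab_office)} ∪ {at(store), open(d_store_hall)}
          = {at(store), open(d_lab_office), open(d_store_hall)}

== RESULT ==
["at(store)", "open(d_lab_office)", "open(d_store_hall)"]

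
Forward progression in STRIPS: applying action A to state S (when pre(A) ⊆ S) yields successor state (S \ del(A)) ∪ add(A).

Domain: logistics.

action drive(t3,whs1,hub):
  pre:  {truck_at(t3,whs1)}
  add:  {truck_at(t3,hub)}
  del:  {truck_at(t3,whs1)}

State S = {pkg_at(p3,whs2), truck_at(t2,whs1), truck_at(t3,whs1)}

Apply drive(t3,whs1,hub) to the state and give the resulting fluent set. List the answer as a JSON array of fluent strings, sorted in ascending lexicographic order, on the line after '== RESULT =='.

Progress:
  pre ⊆ S: {truck_at(t3,whs1)} ⊆ S  — applicable
  S \ del = {pkg_at(p3,whs2), truck_at(t2,whs1)}
  ∪ add   = {pkg_at(p3,whs2), truck_at(t2,whs1), truck_at(t3,hub)}

== RESULT ==
["pkg_at(p3,whs2)", "truck_at(t2,whs1)", "truck_at(t3,hub)"]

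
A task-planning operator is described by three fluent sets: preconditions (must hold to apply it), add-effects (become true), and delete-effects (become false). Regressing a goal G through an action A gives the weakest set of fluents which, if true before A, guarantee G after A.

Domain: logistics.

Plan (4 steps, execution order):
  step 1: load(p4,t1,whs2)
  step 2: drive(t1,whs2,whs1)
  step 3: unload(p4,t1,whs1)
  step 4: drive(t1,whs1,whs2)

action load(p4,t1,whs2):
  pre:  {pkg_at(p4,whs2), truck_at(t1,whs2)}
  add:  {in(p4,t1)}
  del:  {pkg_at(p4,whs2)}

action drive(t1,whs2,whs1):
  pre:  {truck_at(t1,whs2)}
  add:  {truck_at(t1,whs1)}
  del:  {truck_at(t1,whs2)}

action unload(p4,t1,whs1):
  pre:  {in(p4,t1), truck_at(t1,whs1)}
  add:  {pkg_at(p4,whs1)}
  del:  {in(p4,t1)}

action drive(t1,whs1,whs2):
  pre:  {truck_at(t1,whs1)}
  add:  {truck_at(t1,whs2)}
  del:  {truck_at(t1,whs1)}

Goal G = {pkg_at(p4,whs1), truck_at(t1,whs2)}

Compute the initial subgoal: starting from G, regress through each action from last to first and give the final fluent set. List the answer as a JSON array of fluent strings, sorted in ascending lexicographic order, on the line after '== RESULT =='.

Work backward from the goal:
  through step 4 (drive(t1,whs1,whs2)): drop {truck_at(t1,whs2)}, keep {pkg_at(p4,whs1)}, require {truck_at(t1,whs1)}
    → {pkg_at(p4,whs1), truck_at(t1,whs1)}
  through step 3 (unload(p4,t1,whs1)): drop {pkg_at(p4,whs1)}, keep {truck_at(t1,whs1)}, require {in(p4,t1), truck_at(t1,whs1)}
    → {in(p4,t1), truck_at(t1,whs1)}
  through step 2 (drive(t1,whs2,whs1)): drop {truck_at(t1,whs1)}, keep {in(p4,t1)}, require {truck_at(t1,whs2)}
    → {in(p4,t1), truck_at(t1,whs2)}
  through step 1 (load(p4,t1,whs2)): drop {in(p4,t1)}, keep {truck_at(t1,whs2)}, require {pkg_at(p4,whs2), truck_at(t1,whs2)}
    → {pkg_at(p4,whs2), truck_at(t1,whs2)}

== RESULT ==
["pkg_at(p4,whs2)", "truck_at(t1,whs2)"]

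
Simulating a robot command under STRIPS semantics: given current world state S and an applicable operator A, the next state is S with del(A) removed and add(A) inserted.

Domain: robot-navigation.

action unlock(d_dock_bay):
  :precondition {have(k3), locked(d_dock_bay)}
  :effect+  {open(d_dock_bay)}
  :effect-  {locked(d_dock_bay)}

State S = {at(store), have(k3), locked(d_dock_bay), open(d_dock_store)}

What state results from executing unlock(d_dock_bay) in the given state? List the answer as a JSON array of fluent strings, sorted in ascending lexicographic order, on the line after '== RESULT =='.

Compute (S \ del) ∪ add:
  pre ⊆ S: {have(k3), locked(d_dock_bay)} ⊆ S  — applicable
  S \ del = {at(store), have(k3), open(d_dock_store)}
  ∪ add   = {at(store), have(k3), open(d_dock_bay), open(d_dock_store)}

== RESULT ==
["at(store)", "have(k3)", "open(d_dock_bay)", "open(d_dock_store)"]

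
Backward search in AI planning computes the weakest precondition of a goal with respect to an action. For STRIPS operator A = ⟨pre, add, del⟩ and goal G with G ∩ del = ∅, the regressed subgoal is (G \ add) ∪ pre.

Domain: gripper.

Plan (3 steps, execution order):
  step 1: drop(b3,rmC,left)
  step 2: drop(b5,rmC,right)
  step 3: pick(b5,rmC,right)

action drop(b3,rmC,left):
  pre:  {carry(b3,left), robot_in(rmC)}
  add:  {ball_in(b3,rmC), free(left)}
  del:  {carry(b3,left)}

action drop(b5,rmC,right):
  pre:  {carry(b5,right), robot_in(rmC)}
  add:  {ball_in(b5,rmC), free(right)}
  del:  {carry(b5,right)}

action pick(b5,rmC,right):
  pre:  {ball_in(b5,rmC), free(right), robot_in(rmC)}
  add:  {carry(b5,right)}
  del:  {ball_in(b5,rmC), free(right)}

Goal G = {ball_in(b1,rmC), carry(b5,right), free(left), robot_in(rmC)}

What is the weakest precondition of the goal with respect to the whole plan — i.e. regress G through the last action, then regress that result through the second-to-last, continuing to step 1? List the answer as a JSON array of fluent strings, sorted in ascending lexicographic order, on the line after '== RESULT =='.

Regress step by step:
  through step 3 (pick(b5,rmC,right)): drop {carry(b5,right)}, keep {ball_in(b1,rmC), free(left), robot_in(rmC)}, require {ball_in(b5,rmC), free(right), robot_in(rmC)}
    → {ball_in(b1,rmC), ball_in(b5,rmC), free(left), free(right), robot_in(rmC)}
  through step 2 (drop(b5,rmC,right)): drop {ball_in(b5,rmC), free(right)}, keep {ball_in(b1,rmC), free(left), robot_in(rmC)}, require {carry(b5,right), robot_in(rmC)}
    → {ball_in(b1,rmC), carry(b5,right), free(left), robot_in(rmC)}
  through step 1 (drop(b3,rmC,left)): drop {free(left)}, keep {ball_in(b1,rmC), carry(b5,right), robot_in(rmC)}, require {carry(b3,left), robot_in(rmC)}
    → {ball_in(b1,rmC), carry(b3,left), carry(b5,right), robot_in(rmC)}

== RESULT ==
["ball_in(b1,rmC)", "carry(b3,left)", "carry(b5,right)", "robot_in(rmC)"]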